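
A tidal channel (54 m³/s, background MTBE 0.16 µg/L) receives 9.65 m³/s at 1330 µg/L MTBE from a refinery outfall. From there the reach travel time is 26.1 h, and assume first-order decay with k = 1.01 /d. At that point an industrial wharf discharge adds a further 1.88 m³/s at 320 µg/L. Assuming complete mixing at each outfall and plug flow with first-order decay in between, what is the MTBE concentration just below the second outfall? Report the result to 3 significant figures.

Mass balance: C = (54.00·0.1600 + 9.650·1330) / 63.65 = 12840/63.65 = 201.8 µg/L; combined flow 63.65 m³/s.
First-order decay: C = 201.8·exp(−k·t) = 201.8·0.3334 = 67.28 µg/L.
Second outfall: C = (63.65·67.28 + 1.880·320.0)/65.53 = 74.53 µg/L.

74.5 µg/L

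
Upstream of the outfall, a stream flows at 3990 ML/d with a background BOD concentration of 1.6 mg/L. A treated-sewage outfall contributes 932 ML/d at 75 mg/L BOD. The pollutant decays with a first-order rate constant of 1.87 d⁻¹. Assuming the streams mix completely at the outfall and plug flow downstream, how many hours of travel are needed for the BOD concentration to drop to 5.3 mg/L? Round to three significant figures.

13.8 h

After mixing, C = (3990·1.600 + 932.0·75.00) / 4922 = 76280/4922 = 15.50 mg/L.
15.50·exp(−k·t) = 5.3 → t = ln(15.50/5.3)/k = 49580 s = 13.77 h.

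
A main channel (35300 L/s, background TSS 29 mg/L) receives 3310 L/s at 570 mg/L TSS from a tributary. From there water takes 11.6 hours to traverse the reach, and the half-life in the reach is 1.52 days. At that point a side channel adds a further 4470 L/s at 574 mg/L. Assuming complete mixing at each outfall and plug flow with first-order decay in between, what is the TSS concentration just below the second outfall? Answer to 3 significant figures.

After mixing, C = (35300·29.00 + 3310·570.0) / 38610 = 2910000/38610 = 75.38 mg/L; combined flow 38610 L/s.
Half-life 1.52 d → k = ln 2 / 1.52 = 0.4560 d⁻¹.
Decay over the reach: 75.38·exp(−kt) = 75.38·0.8022 = 60.47 mg/L.
Second outfall: C = (38610·60.47 + 4470·574.0)/43080 = 113.8 mg/L.

114 mg/L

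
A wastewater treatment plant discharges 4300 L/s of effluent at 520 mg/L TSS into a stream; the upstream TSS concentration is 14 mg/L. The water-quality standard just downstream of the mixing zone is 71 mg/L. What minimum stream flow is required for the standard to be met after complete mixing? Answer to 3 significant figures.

33900 L/s

Set C_mix = 71: (Q·14.00 + 4300·520.0) / (Q + 4300) = 71
→ Q = 4300·(520.0 − 71)/(71 − 14.00) = 33870 L/s.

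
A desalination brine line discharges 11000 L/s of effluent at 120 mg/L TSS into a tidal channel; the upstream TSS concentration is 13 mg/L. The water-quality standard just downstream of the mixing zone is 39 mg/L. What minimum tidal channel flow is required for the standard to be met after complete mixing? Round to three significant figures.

34300 L/s

Set C_mix = 39: (Q·13.00 + 11000·120.0) / (Q + 11000) = 39
→ Q = 11000·(120.0 − 39)/(39 − 13.00) = 34270 L/s.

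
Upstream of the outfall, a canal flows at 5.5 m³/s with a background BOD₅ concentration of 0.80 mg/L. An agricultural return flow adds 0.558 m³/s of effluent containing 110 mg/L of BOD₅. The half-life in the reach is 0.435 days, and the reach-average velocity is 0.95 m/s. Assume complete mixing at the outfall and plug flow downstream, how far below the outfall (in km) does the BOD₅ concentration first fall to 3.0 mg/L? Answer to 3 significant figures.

66.3 km

After mixing, C = (5.500·0.8000 + 0.5580·110.0) / 6.058 = 65.78/6.058 = 10.86 mg/L.
Half-life 0.435 d → k = ln 2 / 0.435 = 1.593 d⁻¹.
Set 10.86·exp(−k·t) = 3.0 → t = ln(10.86/3.0)/k = 69750 s = 19.37 h.
Distance = v·t = 0.95·69750 = 66260 m = 66.26 km.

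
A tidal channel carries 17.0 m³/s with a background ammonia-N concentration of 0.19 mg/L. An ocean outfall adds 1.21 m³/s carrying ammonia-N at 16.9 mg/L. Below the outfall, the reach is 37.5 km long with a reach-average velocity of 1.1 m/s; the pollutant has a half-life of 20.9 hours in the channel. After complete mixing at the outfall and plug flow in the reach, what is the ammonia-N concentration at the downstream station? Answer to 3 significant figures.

0.950 mg/L

Conservation of mass: C = (17.00·0.1900 + 1.210·16.90) / 18.21 = 23.68/18.21 = 1.300 mg/L.
Travel time t = 37.5·1000 / 1.1 = 34090 s = 9.470 h.
Half-life 20.9 h → k = ln 2 / 20.9 = 0.03316 h⁻¹ = 0.7960 d⁻¹.
Decay over the reach: 1.300·exp(−kt) = 1.300·0.7305 = 0.9499 mg/L.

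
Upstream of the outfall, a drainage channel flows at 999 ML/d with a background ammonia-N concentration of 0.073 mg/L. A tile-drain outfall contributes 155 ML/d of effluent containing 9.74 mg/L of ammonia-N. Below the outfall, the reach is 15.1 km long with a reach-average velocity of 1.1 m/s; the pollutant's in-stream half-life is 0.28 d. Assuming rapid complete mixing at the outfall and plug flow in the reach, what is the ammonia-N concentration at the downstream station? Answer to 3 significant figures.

0.925 mg/L

After mixing, C = (999.0·0.07300 + 155.0·9.740) / 1154 = 1583/1154 = 1.371 mg/L.
Travel time t = 15.1·1000 / 1.1 = 13730 s = 3.813 h.
Half-life 0.28 d → k = ln 2 / 0.28 = 2.476 d⁻¹.
Applying C = C₀e^(−kt): 1.371 × 0.6748 = 0.9255 mg/L.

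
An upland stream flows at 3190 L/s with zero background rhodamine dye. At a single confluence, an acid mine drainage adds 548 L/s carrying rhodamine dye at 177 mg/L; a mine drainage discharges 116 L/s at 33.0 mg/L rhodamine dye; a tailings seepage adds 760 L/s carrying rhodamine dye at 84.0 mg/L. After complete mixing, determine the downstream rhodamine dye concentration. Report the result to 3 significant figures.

Conservation of mass: C = (3190·0 + 548.0·177.0 + 116.0·33.00 + 760.0·84.00) / 4614 = 164700/4614 = 35.69 mg/L.

35.7 mg/L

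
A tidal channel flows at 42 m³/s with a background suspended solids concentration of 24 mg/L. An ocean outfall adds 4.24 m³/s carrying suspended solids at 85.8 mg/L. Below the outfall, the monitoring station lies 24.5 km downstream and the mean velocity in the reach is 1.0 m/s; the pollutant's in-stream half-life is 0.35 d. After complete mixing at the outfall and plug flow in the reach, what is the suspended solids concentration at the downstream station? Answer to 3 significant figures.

After mixing, C = (42.00·24.00 + 4.240·85.80) / 46.24 = 1372/46.24 = 29.67 mg/L.
Travel time t = 24.5·1000 / 1.0 = 24500 s = 6.806 h.
Half-life 0.35 d → k = ln 2 / 0.35 = 1.980 d⁻¹.
After decay, C = 29.67 × e^(−kt) = 29.67 × 0.5703 = 16.92 mg/L.

16.9 mg/L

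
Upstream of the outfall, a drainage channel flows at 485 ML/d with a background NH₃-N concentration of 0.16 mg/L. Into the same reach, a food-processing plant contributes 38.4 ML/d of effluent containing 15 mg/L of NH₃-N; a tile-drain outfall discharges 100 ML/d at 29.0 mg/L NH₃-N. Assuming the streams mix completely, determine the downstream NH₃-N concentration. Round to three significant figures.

5.70 mg/L

After mixing, C = (485.0·0.1600 + 38.40·15.00 + 100.0·29.00) / 623.4 = 3554/623.4 = 5.700 mg/L.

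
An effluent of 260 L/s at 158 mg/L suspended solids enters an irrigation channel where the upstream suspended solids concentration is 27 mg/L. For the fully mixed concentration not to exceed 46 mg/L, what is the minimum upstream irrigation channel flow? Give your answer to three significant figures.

Set C_mix = 46: (Q·27.00 + 260.0·158.0) / (Q + 260.0) = 46
→ Q = 260.0·(158.0 − 46)/(46 − 27.00) = 1533 L/s.

1530 L/s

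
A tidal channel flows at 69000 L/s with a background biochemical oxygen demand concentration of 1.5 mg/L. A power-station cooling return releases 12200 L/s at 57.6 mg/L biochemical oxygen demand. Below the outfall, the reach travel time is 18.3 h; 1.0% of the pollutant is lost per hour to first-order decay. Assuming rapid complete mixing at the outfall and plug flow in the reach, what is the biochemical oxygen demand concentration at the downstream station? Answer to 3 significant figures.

Conservation of mass: C = (69000·1.500 + 12200·57.60) / 81200 = 806200/81200 = 9.929 mg/L.
1.0%/h lost → k = −ln(1 − 0.01) = 0.01005 h⁻¹.
First-order decay: C = 9.929·exp(−k·t) = 9.929·0.8320 = 8.261 mg/L.

8.26 mg/L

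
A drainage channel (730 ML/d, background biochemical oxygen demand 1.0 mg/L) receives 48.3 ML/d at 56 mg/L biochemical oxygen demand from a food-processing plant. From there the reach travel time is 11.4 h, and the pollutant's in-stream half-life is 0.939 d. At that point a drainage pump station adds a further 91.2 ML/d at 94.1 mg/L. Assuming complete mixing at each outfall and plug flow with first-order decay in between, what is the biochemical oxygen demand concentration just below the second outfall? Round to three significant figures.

After mixing, C = (730.0·1.000 + 48.30·56.00) / 778.3 = 3435/778.3 = 4.413 mg/L; combined flow 778.3 ML/d.
Half-life 0.939 d → k = ln 2 / 0.939 = 0.7382 d⁻¹.
After decay, C = 4.413 × e^(−kt) = 4.413 × 0.7042 = 3.108 mg/L.
At the second outfall, C = (778.3·3.108 + 91.20·94.10) / (778.3 + 91.20) = 12.65 mg/L.

12.7 mg/L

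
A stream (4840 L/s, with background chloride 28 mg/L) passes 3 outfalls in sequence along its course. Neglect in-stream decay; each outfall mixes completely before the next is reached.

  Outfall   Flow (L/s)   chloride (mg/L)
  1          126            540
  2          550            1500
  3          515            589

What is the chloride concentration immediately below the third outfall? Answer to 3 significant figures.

221 mg/L

After outfall 1: Q = 4840 + 126.0 = 4966 L/s; C = (4840·28.00 + 126.0·540.0)/4966 = 40.99 mg/L.
After outfall 2: Q = 4966 + 550.0 = 5516 L/s; C = (4966·40.99 + 550.0·1500)/5516 = 186.5 mg/L.
After outfall 3: Q = 5516 + 515.0 = 6031 L/s; C = (5516·186.5 + 515.0·589.0)/6031 = 220.8 mg/L.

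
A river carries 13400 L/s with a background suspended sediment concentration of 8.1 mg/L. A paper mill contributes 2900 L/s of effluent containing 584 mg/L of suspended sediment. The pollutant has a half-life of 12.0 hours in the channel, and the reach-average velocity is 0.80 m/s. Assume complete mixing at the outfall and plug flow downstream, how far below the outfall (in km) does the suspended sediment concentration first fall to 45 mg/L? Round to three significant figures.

44.8 km

Mass balance: C = (13400·8.100 + 2900·584.0) / 16300 = 1802000/16300 = 110.6 mg/L.
Half-life 12.0 h → k = ln 2 / 12.0 = 0.05776 h⁻¹ = 1.386 d⁻¹.
Set 110.6·exp(−k·t) = 45 → t = ln(110.6/45)/k = 56020 s = 15.56 h.
Distance = v·t = 0.80·56020 = 44820 m = 44.82 km.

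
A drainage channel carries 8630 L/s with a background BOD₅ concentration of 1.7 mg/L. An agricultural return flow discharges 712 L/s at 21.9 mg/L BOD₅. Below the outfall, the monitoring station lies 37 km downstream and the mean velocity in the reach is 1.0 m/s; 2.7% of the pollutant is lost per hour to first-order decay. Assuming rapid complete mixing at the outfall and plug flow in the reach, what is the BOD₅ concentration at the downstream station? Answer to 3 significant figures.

Flow-weighted average: C = (8630·1.700 + 712.0·21.90) / 9342 = 30260/9342 = 3.240 mg/L.
Travel time t = 37·1000 / 1.0 = 37000 s = 10.28 h.
2.7%/h lost → k = −ln(1 − 0.027) = 0.02737 h⁻¹.
After decay, C = 3.240 × e^(−kt) = 3.240 × 0.7548 = 2.445 mg/L.

2.45 mg/L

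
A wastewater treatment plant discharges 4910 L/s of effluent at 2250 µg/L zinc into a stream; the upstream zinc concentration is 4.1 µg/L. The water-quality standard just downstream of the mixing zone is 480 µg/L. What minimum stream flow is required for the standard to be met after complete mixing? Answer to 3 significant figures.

Set C_mix = 480: (Q·4.100 + 4910·2250) / (Q + 4910) = 480
→ Q = 4910·(2250 − 480)/(480 − 4.100) = 18260 L/s.

18300 L/s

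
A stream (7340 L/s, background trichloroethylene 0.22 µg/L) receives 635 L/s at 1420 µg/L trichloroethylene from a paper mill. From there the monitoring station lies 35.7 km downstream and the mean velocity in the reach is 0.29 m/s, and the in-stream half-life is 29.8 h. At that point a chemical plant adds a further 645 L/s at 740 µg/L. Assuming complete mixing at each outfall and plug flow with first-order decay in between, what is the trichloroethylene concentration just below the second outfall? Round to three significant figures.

103 µg/L

Flow-weighted average: C = (7340·0.2200 + 635.0·1420) / 7975 = 903300/7975 = 113.3 µg/L; combined flow 7975 L/s.
Travel time t = 35.7·1000 / 0.29 = 123100 s = 34.20 h.
Half-life 29.8 h → k = ln 2 / 29.8 = 0.02326 h⁻¹ = 0.5582 d⁻¹.
Decay over the reach: 113.3·exp(−kt) = 113.3·0.4514 = 51.13 µg/L.
Second outfall: C = (7975·51.13 + 645.0·740.0)/8620 = 102.7 µg/L.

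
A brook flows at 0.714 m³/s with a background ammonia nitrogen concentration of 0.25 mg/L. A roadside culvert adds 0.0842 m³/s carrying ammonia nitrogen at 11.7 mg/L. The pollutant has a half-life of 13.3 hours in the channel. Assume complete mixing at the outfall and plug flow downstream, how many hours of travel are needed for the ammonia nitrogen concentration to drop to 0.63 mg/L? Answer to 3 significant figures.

Flow-weighted average: C = (0.7140·0.2500 + 0.08420·11.70) / 0.7982 = 1.164/0.7982 = 1.458 mg/L.
Half-life 13.3 h → k = ln 2 / 13.3 = 0.05212 h⁻¹ = 1.251 d⁻¹.
1.458·exp(−k·t) = 0.63 → t = ln(1.458/0.63)/k = 57950 s = 16.10 h.

16.1 h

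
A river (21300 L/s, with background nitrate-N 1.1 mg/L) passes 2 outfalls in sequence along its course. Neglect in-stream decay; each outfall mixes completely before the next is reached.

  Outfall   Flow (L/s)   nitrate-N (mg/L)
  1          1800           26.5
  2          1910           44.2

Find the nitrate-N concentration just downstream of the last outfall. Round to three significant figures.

After outfall 1: Q = 21300 + 1800 = 23100 L/s; C = (21300·1.100 + 1800·26.50)/23100 = 3.079 mg/L.
After outfall 2: Q = 23100 + 1910 = 25010 L/s; C = (23100·3.079 + 1910·44.20)/25010 = 6.220 mg/L.

6.22 mg/L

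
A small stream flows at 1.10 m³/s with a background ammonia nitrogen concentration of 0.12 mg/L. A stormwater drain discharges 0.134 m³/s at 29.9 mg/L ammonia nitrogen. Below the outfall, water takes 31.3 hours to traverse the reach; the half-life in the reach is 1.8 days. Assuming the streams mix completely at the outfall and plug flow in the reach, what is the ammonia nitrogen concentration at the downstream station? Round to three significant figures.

2.03 mg/L

Conservation of mass: C = (1.100·0.1200 + 0.1340·29.90) / 1.234 = 4.139/1.234 = 3.354 mg/L.
Half-life 1.8 d → k = ln 2 / 1.8 = 0.3851 d⁻¹.
After decay, C = 3.354 × e^(−kt) = 3.354 × 0.6052 = 2.030 mg/L.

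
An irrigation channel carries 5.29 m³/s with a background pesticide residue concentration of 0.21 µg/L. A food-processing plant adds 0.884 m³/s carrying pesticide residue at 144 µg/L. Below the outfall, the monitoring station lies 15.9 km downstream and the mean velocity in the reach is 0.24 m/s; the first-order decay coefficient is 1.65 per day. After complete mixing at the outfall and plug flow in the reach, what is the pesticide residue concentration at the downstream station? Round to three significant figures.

Flow-weighted average: C = (5.290·0.2100 + 0.8840·144.0) / 6.174 = 128.4/6.174 = 20.80 µg/L.
Travel time t = 15.9·1000 / 0.24 = 66250 s = 18.40 h.
Decay over the reach: 20.80·exp(−kt) = 20.80·0.2822 = 5.869 µg/L.

5.87 µg/L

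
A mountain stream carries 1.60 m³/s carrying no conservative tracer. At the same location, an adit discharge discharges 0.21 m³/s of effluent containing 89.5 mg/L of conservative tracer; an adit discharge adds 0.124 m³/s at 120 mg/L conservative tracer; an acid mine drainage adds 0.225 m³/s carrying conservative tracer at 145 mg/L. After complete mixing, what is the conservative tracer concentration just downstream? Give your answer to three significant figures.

Mixed concentration C = ΣQC/ΣQ = (1.600·0 + 0.2100·89.50 + 0.1240·120.0 + 0.2250·145.0) / 2.159 = 66.30/2.159 = 30.71 mg/L.

30.7 mg/L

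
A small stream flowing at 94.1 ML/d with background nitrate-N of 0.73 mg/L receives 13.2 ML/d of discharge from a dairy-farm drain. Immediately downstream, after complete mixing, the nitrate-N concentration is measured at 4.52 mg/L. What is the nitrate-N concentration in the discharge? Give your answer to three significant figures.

31.5 mg/L

Mass balance: 94.10·0.7300 + 13.20·Cₑ = 107.3·4.520
→ Cₑ = (107.3·4.520 − 94.10·0.7300) / 13.20 = 31.54 mg/L.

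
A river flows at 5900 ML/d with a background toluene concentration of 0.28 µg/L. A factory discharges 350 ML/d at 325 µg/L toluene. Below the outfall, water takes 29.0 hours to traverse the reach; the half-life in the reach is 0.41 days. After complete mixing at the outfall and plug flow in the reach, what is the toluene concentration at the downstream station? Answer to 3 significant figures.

After mixing, C = (5900·0.2800 + 350.0·325.0) / 6250 = 115400/6250 = 18.46 µg/L.
Half-life 0.41 d → k = ln 2 / 0.41 = 1.691 d⁻¹.
Decay over the reach: 18.46·exp(−kt) = 18.46·0.1297 = 2.394 µg/L.

2.39 µg/L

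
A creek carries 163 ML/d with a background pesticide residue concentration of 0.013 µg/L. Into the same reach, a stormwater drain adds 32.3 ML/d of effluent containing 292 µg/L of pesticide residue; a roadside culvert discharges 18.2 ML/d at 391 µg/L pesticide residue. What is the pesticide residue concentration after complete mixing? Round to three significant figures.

Flow-weighted average: C = (163.0·0.01300 + 32.30·292.0 + 18.20·391.0) / 213.5 = 16550/213.5 = 77.52 µg/L.

77.5 µg/L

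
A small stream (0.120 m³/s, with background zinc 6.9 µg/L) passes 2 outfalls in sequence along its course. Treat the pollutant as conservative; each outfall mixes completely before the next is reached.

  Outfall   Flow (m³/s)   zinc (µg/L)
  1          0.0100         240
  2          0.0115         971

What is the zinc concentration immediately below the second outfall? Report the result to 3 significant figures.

Below outfall 1: Q → 0.1300 m³/s, C = (0.1200·6.900 + 0.01000·240.0)/0.1300 = 24.83 µg/L.
Below outfall 2: Q → 0.1415 m³/s, C = (0.1300·24.83 + 0.01150·971.0)/0.1415 = 101.7 µg/L.

102 µg/L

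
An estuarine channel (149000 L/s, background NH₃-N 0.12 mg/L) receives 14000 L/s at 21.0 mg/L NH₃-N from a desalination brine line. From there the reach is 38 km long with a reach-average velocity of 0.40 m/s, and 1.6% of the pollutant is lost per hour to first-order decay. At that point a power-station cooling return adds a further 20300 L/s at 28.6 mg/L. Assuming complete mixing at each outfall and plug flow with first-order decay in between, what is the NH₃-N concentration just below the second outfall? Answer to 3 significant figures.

4.28 mg/L

After mixing, C = (149000·0.1200 + 14000·21.00) / 163000 = 311900/163000 = 1.913 mg/L; combined flow 163000 L/s.
Travel time t = 38·1000 / 0.40 = 95000 s = 26.39 h.
1.6%/h lost → k = −ln(1 − 0.016) = 0.01613 h⁻¹.
Applying C = C₀e^(−kt): 1.913 × 0.6534 = 1.250 mg/L.
At the second outfall, C = (163000·1.250 + 20300·28.60) / (163000 + 20300) = 4.279 mg/L.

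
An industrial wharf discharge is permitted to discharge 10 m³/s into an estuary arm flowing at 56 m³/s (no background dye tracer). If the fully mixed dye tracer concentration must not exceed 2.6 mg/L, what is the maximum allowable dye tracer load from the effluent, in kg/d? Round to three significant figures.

14800 kg/d

Mass balance at the limit: 56.00·0 + 10.00·Cₑ = 66.00·2.6 → Cₑ = 17.16 mg/L.
Load = 10.00 m³/s × 17.16 g/m³ × 86 400 s/d = 14830 kg/d.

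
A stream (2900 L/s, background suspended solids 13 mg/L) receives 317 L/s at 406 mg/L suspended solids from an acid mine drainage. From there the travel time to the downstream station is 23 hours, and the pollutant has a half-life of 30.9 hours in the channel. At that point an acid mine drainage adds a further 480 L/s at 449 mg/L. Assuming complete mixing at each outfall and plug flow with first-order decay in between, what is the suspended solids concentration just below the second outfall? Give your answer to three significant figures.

85.2 mg/L

Flow-weighted average: C = (2900·13.00 + 317.0·406.0) / 3217 = 166400/3217 = 51.73 mg/L; combined flow 3217 L/s.
Half-life 30.9 h → k = ln 2 / 30.9 = 0.02243 h⁻¹ = 0.5384 d⁻¹.
First-order decay: C = 51.73·exp(−k·t) = 51.73·0.5969 = 30.88 mg/L.
Second outfall: C = (3217·30.88 + 480.0·449.0)/3697 = 85.16 mg/L.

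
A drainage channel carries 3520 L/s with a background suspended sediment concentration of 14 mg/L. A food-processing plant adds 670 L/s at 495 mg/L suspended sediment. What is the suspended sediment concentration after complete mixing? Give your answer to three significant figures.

90.9 mg/L

Mixed concentration C = ΣQC/ΣQ = (3520·14.00 + 670.0·495.0) / 4190 = 380900/4190 = 90.91 mg/L.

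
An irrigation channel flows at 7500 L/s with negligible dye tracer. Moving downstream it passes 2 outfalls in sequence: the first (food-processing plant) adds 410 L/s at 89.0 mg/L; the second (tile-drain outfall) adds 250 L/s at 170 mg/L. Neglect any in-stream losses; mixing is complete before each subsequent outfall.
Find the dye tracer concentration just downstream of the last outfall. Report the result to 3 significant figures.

After outfall 1: Q = 7500 + 410.0 = 7910 L/s; C = (7500·0 + 410.0·89.00)/7910 = 4.613 mg/L.
After outfall 2: Q = 7910 + 250.0 = 8160 L/s; C = (7910·4.613 + 250.0·170.0)/8160 = 9.680 mg/L.

9.68 mg/L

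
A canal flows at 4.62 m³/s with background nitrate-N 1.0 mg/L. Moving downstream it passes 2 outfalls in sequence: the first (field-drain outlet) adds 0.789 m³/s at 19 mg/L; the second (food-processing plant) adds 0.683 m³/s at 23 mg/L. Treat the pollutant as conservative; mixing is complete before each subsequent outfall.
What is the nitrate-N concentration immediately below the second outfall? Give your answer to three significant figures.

5.80 mg/L

Below outfall 1: Q → 5.409 m³/s, C = (4.620·1.000 + 0.7890·19.00)/5.409 = 3.626 mg/L.
Below outfall 2: Q → 6.092 m³/s, C = (5.409·3.626 + 0.6830·23.00)/6.092 = 5.798 mg/L.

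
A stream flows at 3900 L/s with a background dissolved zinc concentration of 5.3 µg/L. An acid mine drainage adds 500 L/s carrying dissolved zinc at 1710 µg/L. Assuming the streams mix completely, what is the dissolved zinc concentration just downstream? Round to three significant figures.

199 µg/L

Mass balance: C = (3900·5.300 + 500.0·1710) / 4400 = 875700/4400 = 199.0 µg/L.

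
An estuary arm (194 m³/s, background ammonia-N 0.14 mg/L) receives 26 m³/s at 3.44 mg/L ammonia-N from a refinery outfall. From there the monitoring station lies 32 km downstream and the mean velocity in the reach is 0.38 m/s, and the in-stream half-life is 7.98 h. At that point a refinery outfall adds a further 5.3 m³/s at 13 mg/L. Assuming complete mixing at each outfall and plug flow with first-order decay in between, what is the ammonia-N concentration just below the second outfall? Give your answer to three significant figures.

0.374 mg/L

After mixing, C = (194.0·0.1400 + 26.00·3.440) / 220.0 = 116.6/220.0 = 0.5300 mg/L; combined flow 220.0 m³/s.
Travel time t = 32·1000 / 0.38 = 84210 s = 23.39 h.
Half-life 7.98 h → k = ln 2 / 7.98 = 0.08686 h⁻¹ = 2.085 d⁻¹.
Decay over the reach: 0.5300·exp(−kt) = 0.5300·0.1311 = 0.06948 mg/L.
At the second outfall, C = (220.0·0.06948 + 5.300·13.00) / (220.0 + 5.300) = 0.3737 mg/L.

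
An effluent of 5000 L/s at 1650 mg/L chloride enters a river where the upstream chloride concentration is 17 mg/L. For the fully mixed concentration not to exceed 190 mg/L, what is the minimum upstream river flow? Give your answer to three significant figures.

42200 L/s

Set C_mix = 190: (Q·17.00 + 5000·1650) / (Q + 5000) = 190
→ Q = 5000·(1650 − 190)/(190 − 17.00) = 42200 L/s.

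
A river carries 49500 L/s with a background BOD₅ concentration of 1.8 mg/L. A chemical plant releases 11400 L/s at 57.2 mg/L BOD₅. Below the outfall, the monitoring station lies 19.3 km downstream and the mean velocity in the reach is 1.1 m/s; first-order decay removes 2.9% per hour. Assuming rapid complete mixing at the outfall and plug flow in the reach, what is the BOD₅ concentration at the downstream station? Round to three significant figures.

Mixed concentration C = ΣQC/ΣQ = (49500·1.800 + 11400·57.20) / 60900 = 741200/60900 = 12.17 mg/L.
Travel time t = 19.3·1000 / 1.1 = 17550 s = 4.874 h.
2.9%/h lost → k = −ln(1 − 0.029) = 0.02943 h⁻¹.
First-order decay: C = 12.17·exp(−k·t) = 12.17·0.8664 = 10.54 mg/L.

10.5 mg/L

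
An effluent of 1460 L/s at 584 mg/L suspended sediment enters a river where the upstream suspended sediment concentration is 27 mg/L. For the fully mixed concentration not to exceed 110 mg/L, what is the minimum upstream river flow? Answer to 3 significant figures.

8340 L/s

Set C_mix = 110: (Q·27.00 + 1460·584.0) / (Q + 1460) = 110
→ Q = 1460·(584.0 − 110)/(110 − 27.00) = 8338 L/s.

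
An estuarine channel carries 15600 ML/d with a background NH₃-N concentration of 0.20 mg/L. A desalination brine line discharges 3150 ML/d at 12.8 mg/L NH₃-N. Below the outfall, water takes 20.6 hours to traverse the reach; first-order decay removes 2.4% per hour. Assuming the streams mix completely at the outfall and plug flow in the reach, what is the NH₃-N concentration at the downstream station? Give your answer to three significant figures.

1.40 mg/L

Conservation of mass: C = (15600·0.2000 + 3150·12.80) / 18750 = 43440/18750 = 2.317 mg/L.
2.4%/h lost → k = −ln(1 − 0.024) = 0.02429 h⁻¹.
First-order decay: C = 2.317·exp(−k·t) = 2.317·0.6063 = 1.405 mg/L.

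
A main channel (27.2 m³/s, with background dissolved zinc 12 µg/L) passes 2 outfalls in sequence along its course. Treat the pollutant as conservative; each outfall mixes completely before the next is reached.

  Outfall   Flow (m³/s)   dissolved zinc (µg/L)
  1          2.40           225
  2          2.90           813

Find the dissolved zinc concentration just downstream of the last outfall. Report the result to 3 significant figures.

Below outfall 1: Q → 29.60 m³/s, C = (27.20·12.00 + 2.400·225.0)/29.60 = 29.27 µg/L.
Below outfall 2: Q → 32.50 m³/s, C = (29.60·29.27 + 2.900·813.0)/32.50 = 99.20 µg/L.

99.2 µg/L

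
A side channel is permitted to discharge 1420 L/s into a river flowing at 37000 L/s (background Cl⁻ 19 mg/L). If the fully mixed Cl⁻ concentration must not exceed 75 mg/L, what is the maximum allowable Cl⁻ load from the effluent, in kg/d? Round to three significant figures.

188000 kg/d

Mass balance at the limit: 37000·19.00 + 1420·Cₑ = 38420·75 → Cₑ = 1534 mg/L.
1420 L/s = 1.420 m³/s. Load = 1.420 m³/s × 1534 g/m³ × 86 400 s/d = 188200 kg/d.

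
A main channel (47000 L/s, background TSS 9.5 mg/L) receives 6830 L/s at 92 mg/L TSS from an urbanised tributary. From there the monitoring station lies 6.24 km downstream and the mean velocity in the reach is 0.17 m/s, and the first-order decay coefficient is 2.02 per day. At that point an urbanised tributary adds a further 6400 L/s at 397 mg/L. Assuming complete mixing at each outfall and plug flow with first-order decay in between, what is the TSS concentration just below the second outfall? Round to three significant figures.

49.8 mg/L

Flow-weighted average: C = (47000·9.500 + 6830·92.00) / 53830 = 1075000/53830 = 19.97 mg/L; combined flow 53830 L/s.
Travel time t = 6.24·1000 / 0.17 = 36710 s = 10.20 h.
After decay, C = 19.97 × e^(−kt) = 19.97 × 0.4239 = 8.465 mg/L.
At the second outfall, C = (53830·8.465 + 6400·397.0) / (53830 + 6400) = 49.75 mg/L.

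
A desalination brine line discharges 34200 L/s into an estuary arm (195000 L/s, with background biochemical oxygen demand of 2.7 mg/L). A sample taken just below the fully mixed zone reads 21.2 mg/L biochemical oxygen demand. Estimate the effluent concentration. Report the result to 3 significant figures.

Mass balance: 195000·2.700 + 34200·Cₑ = 229200·21.20
→ Cₑ = (229200·21.20 − 195000·2.700) / 34200 = 126.7 mg/L.

127 mg/L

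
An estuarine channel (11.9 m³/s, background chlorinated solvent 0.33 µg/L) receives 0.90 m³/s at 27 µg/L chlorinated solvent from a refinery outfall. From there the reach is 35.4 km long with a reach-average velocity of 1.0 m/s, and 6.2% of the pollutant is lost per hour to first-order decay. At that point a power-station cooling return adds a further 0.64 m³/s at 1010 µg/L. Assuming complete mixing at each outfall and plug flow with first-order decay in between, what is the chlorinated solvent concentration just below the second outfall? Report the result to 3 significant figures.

Mass balance: C = (11.90·0.3300 + 0.9000·27.00) / 12.80 = 28.23/12.80 = 2.205 µg/L; combined flow 12.80 m³/s.
Travel time t = 35.4·1000 / 1.0 = 35400 s = 9.833 h.
6.2%/h lost → k = −ln(1 − 0.062) = 0.06401 h⁻¹.
Applying C = C₀e^(−kt): 2.205 × 0.5329 = 1.175 µg/L.
At the second outfall, C = (12.80·1.175 + 0.6400·1010) / (12.80 + 0.6400) = 49.21 µg/L.

49.2 µg/L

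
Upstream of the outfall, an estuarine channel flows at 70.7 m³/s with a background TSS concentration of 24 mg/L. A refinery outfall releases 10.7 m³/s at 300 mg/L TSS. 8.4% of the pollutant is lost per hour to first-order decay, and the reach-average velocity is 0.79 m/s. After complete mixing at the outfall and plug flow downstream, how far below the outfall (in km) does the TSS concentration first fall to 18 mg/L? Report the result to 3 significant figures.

Conservation of mass: C = (70.70·24.00 + 10.70·300.0) / 81.40 = 4907/81.40 = 60.28 mg/L.
8.4%/h lost → k = −ln(1 − 0.084) = 0.08774 h⁻¹.
Set 60.28·exp(−k·t) = 18 → t = ln(60.28/18)/k = 49590 s = 13.78 h.
Distance = v·t = 0.79·49590 = 39180 m = 39.18 km.

39.2 km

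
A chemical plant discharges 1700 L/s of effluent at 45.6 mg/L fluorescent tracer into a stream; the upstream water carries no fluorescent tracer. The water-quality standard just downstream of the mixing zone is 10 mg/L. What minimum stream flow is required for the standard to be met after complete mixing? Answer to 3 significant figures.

Set C_mix = 10: (Q·0 + 1700·45.60) / (Q + 1700) = 10
→ Q = 1700·(45.60 − 10)/(10 − 0) = 6052 L/s.

6050 L/s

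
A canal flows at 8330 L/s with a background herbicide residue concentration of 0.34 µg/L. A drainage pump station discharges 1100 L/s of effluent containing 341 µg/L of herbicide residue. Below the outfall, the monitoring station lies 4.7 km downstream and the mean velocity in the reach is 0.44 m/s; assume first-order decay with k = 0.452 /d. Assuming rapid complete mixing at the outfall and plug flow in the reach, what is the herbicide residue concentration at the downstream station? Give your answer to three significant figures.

Flow-weighted average: C = (8330·0.3400 + 1100·341.0) / 9430 = 377900/9430 = 40.08 µg/L.
Travel time t = 4.7·1000 / 0.44 = 10680 s = 2.967 h.
First-order decay: C = 40.08·exp(−k·t) = 40.08·0.9457 = 37.90 µg/L.

37.9 µg/L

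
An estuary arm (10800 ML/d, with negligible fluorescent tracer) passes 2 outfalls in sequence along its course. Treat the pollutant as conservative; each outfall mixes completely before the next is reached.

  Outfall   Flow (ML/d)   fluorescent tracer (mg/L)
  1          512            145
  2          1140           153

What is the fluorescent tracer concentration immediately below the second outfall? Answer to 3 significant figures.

20.0 mg/L

Below outfall 1: Q → 11310 ML/d, C = (10800·0 + 512.0·145.0)/11310 = 6.563 mg/L.
Below outfall 2: Q → 12450 ML/d, C = (11310·6.563 + 1140·153.0)/12450 = 19.97 mg/L.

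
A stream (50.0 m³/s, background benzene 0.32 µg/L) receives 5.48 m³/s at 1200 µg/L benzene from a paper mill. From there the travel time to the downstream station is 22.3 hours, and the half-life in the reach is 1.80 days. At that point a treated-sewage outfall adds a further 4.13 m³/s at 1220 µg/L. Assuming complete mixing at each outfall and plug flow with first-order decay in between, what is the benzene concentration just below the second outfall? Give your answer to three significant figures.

162 µg/L

Flow-weighted average: C = (50.00·0.3200 + 5.480·1200) / 55.48 = 6592/55.48 = 118.8 µg/L; combined flow 55.48 m³/s.
Half-life 1.80 d → k = ln 2 / 1.80 = 0.3851 d⁻¹.
Decay over the reach: 118.8·exp(−kt) = 118.8·0.6992 = 83.08 µg/L.
Second outfall: C = (55.48·83.08 + 4.130·1220)/59.61 = 161.8 µg/L.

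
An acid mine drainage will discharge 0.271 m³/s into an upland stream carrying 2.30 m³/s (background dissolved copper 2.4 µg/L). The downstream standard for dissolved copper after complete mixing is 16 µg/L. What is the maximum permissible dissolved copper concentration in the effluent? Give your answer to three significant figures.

At the limit, (Qr·Cr + Qe·Cₑ)/(Qr + Qe) = 16:
Cₑ = (2.571·16 − 2.300·2.400) / 0.2710 = 131.4 µg/L.

131 µg/L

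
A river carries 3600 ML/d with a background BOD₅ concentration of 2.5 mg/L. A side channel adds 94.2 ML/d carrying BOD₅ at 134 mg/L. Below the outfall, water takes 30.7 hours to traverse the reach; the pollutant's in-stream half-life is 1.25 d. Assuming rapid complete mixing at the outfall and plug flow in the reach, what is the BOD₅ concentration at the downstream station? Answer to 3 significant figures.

Conservation of mass: C = (3600·2.500 + 94.20·134.0) / 3694 = 21620/3694 = 5.853 mg/L.
Half-life 1.25 d → k = ln 2 / 1.25 = 0.5545 d⁻¹.
Decay over the reach: 5.853·exp(−kt) = 5.853·0.4920 = 2.880 mg/L.

2.88 mg/L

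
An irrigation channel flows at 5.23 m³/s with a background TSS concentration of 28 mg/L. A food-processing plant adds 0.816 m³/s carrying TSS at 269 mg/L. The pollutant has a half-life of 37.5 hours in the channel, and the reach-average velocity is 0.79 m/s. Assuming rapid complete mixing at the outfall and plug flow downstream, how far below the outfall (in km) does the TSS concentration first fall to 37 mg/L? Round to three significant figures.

75.7 km

Mixed concentration C = ΣQC/ΣQ = (5.230·28.00 + 0.8160·269.0) / 6.046 = 365.9/6.046 = 60.53 mg/L.
Half-life 37.5 h → k = ln 2 / 37.5 = 0.01848 h⁻¹ = 0.4436 d⁻¹.
Set 60.53·exp(−k·t) = 37 → t = ln(60.53/37)/k = 95860 s = 26.63 h.
Distance = v·t = 0.79·95860 = 75730 m = 75.73 km.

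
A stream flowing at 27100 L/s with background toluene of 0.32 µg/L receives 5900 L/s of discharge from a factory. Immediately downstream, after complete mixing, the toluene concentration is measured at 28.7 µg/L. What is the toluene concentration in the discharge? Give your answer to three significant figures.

159 µg/L

Mass balance: 27100·0.3200 + 5900·Cₑ = 33000·28.70
→ Cₑ = (33000·28.70 − 27100·0.3200) / 5900 = 159.1 µg/L.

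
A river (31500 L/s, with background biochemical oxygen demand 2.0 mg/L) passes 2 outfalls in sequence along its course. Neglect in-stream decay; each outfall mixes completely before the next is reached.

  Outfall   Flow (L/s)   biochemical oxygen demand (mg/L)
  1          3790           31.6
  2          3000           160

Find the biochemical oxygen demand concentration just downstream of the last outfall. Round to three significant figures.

After outfall 1: Q = 31500 + 3790 = 35290 L/s; C = (31500·2.000 + 3790·31.60)/35290 = 5.179 mg/L.
After outfall 2: Q = 35290 + 3000 = 38290 L/s; C = (35290·5.179 + 3000·160.0)/38290 = 17.31 mg/L.

17.3 mg/L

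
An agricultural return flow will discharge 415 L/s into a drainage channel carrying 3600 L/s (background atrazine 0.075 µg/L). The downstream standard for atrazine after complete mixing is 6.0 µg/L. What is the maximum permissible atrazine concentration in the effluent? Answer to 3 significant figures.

At the limit, (Qr·Cr + Qe·Cₑ)/(Qr + Qe) = 6.0:
Cₑ = (4015·6.0 − 3600·0.07500) / 415.0 = 57.40 µg/L.

57.4 µg/L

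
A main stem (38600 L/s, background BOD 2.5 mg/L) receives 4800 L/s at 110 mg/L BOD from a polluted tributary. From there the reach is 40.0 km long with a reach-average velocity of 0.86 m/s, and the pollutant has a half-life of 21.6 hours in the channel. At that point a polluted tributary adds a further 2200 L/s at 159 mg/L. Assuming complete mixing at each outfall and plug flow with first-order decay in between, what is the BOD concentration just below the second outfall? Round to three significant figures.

16.7 mg/L

After mixing, C = (38600·2.500 + 4800·110.0) / 43400 = 624500/43400 = 14.39 mg/L; combined flow 43400 L/s.
Travel time t = 40.0·1000 / 0.86 = 46510 s = 12.92 h.
Half-life 21.6 h → k = ln 2 / 21.6 = 0.03209 h⁻¹ = 0.7702 d⁻¹.
Applying C = C₀e^(−kt): 14.39 × 0.6606 = 9.506 mg/L.
Second outfall: C = (43400·9.506 + 2200·159.0)/45600 = 16.72 mg/L.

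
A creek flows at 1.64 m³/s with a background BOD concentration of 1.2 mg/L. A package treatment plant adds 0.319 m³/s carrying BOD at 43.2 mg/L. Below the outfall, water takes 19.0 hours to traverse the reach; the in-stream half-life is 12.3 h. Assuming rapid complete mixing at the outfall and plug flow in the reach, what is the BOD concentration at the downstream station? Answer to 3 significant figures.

Flow-weighted average: C = (1.640·1.200 + 0.3190·43.20) / 1.959 = 15.75/1.959 = 8.039 mg/L.
Half-life 12.3 h → k = ln 2 / 12.3 = 0.05635 h⁻¹ = 1.352 d⁻¹.
First-order decay: C = 8.039·exp(−k·t) = 8.039·0.3428 = 2.756 mg/L.

2.76 mg/L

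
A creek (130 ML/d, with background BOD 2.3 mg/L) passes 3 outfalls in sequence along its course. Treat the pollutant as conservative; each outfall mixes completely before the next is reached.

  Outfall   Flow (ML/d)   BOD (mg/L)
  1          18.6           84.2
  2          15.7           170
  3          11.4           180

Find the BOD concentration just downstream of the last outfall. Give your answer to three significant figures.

37.5 mg/L

Below outfall 1: Q → 148.6 ML/d, C = (130.0·2.300 + 18.60·84.20)/148.6 = 12.55 mg/L.
Below outfall 2: Q → 164.3 ML/d, C = (148.6·12.55 + 15.70·170.0)/164.3 = 27.60 mg/L.
Below outfall 3: Q → 175.7 ML/d, C = (164.3·27.60 + 11.40·180.0)/175.7 = 37.49 mg/L.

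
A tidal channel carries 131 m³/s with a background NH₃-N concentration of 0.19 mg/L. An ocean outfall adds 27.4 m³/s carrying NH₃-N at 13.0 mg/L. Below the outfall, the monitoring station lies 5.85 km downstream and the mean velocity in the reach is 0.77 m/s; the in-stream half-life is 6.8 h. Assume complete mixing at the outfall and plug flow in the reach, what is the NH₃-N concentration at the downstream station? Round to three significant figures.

1.94 mg/L

Conservation of mass: C = (131.0·0.1900 + 27.40·13.00) / 158.4 = 381.1/158.4 = 2.406 mg/L.
Travel time t = 5.85·1000 / 0.77 = 7597 s = 2.110 h.
Half-life 6.8 h → k = ln 2 / 6.8 = 0.1019 h⁻¹ = 2.446 d⁻¹.
After decay, C = 2.406 × e^(−kt) = 2.406 × 0.8064 = 1.940 mg/L.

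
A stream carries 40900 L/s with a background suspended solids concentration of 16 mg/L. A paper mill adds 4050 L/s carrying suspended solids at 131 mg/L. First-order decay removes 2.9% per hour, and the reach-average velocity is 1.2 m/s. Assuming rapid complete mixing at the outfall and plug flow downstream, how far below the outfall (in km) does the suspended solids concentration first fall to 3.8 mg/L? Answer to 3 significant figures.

After mixing, C = (40900·16.00 + 4050·131.0) / 44950 = 1185000/44950 = 26.36 mg/L.
2.9%/h lost → k = −ln(1 − 0.029) = 0.02943 h⁻¹.
Set 26.36·exp(−k·t) = 3.8 → t = ln(26.36/3.8)/k = 236900 s = 65.82 h.
Distance = v·t = 1.2·236900 = 284300 m = 284.3 km.

284 km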